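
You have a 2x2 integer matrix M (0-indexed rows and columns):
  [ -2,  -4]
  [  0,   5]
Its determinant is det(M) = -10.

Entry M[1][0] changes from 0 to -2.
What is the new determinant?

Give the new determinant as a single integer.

Answer: -18

Derivation:
det is linear in row 1: changing M[1][0] by delta changes det by delta * cofactor(1,0).
Cofactor C_10 = (-1)^(1+0) * minor(1,0) = 4
Entry delta = -2 - 0 = -2
Det delta = -2 * 4 = -8
New det = -10 + -8 = -18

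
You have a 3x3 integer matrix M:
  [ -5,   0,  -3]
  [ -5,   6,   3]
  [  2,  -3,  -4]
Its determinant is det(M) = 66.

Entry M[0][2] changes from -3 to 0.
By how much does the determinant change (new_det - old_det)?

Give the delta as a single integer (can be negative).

Answer: 9

Derivation:
Cofactor C_02 = 3
Entry delta = 0 - -3 = 3
Det delta = entry_delta * cofactor = 3 * 3 = 9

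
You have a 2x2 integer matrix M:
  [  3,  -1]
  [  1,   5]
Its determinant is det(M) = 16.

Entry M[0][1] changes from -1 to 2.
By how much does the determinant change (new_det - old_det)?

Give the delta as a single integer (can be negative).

Cofactor C_01 = -1
Entry delta = 2 - -1 = 3
Det delta = entry_delta * cofactor = 3 * -1 = -3

Answer: -3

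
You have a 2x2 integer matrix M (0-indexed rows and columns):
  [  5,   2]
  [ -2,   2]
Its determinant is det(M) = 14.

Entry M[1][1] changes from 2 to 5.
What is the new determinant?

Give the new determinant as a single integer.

det is linear in row 1: changing M[1][1] by delta changes det by delta * cofactor(1,1).
Cofactor C_11 = (-1)^(1+1) * minor(1,1) = 5
Entry delta = 5 - 2 = 3
Det delta = 3 * 5 = 15
New det = 14 + 15 = 29

Answer: 29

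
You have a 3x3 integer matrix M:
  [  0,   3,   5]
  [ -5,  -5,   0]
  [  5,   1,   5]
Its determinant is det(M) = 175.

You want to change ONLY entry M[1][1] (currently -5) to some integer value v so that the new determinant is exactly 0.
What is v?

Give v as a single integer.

det is linear in entry M[1][1]: det = old_det + (v - -5) * C_11
Cofactor C_11 = -25
Want det = 0: 175 + (v - -5) * -25 = 0
  (v - -5) = -175 / -25 = 7
  v = -5 + (7) = 2

Answer: 2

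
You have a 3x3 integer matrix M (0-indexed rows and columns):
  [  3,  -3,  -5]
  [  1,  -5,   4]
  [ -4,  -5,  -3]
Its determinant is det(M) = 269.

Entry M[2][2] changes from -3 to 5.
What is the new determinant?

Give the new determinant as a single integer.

Answer: 173

Derivation:
det is linear in row 2: changing M[2][2] by delta changes det by delta * cofactor(2,2).
Cofactor C_22 = (-1)^(2+2) * minor(2,2) = -12
Entry delta = 5 - -3 = 8
Det delta = 8 * -12 = -96
New det = 269 + -96 = 173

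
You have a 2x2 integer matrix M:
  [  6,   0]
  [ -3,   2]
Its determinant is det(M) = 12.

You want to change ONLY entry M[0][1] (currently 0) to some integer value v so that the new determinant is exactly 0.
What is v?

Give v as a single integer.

Answer: -4

Derivation:
det is linear in entry M[0][1]: det = old_det + (v - 0) * C_01
Cofactor C_01 = 3
Want det = 0: 12 + (v - 0) * 3 = 0
  (v - 0) = -12 / 3 = -4
  v = 0 + (-4) = -4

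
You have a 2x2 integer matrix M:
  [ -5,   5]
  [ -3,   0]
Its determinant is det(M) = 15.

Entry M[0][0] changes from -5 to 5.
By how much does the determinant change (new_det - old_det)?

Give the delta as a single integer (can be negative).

Answer: 0

Derivation:
Cofactor C_00 = 0
Entry delta = 5 - -5 = 10
Det delta = entry_delta * cofactor = 10 * 0 = 0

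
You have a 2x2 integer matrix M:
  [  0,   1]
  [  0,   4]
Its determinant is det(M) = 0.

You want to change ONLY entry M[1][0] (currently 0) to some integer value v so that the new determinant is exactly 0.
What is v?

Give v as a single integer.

det is linear in entry M[1][0]: det = old_det + (v - 0) * C_10
Cofactor C_10 = -1
Want det = 0: 0 + (v - 0) * -1 = 0
  (v - 0) = 0 / -1 = 0
  v = 0 + (0) = 0

Answer: 0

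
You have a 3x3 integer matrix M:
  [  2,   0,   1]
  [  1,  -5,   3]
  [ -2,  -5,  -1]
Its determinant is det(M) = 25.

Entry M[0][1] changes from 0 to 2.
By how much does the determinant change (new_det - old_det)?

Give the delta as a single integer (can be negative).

Answer: -10

Derivation:
Cofactor C_01 = -5
Entry delta = 2 - 0 = 2
Det delta = entry_delta * cofactor = 2 * -5 = -10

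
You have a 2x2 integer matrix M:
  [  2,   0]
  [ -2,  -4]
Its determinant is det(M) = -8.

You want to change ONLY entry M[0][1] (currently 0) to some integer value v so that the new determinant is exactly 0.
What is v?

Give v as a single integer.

Answer: 4

Derivation:
det is linear in entry M[0][1]: det = old_det + (v - 0) * C_01
Cofactor C_01 = 2
Want det = 0: -8 + (v - 0) * 2 = 0
  (v - 0) = 8 / 2 = 4
  v = 0 + (4) = 4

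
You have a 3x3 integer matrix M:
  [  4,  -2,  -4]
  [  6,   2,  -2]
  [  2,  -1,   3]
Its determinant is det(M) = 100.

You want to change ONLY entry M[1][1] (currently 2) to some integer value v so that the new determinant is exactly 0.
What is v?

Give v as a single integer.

Answer: -3

Derivation:
det is linear in entry M[1][1]: det = old_det + (v - 2) * C_11
Cofactor C_11 = 20
Want det = 0: 100 + (v - 2) * 20 = 0
  (v - 2) = -100 / 20 = -5
  v = 2 + (-5) = -3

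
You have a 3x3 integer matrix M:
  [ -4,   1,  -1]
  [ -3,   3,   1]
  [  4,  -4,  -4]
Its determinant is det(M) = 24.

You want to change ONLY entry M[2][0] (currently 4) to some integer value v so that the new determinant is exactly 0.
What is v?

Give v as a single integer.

det is linear in entry M[2][0]: det = old_det + (v - 4) * C_20
Cofactor C_20 = 4
Want det = 0: 24 + (v - 4) * 4 = 0
  (v - 4) = -24 / 4 = -6
  v = 4 + (-6) = -2

Answer: -2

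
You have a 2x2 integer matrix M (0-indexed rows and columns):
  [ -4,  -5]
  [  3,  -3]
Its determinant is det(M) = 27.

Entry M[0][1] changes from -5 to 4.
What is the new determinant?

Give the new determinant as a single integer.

det is linear in row 0: changing M[0][1] by delta changes det by delta * cofactor(0,1).
Cofactor C_01 = (-1)^(0+1) * minor(0,1) = -3
Entry delta = 4 - -5 = 9
Det delta = 9 * -3 = -27
New det = 27 + -27 = 0

Answer: 0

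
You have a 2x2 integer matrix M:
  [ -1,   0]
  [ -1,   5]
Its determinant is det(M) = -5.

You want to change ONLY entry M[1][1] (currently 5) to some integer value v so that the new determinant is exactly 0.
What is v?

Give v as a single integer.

det is linear in entry M[1][1]: det = old_det + (v - 5) * C_11
Cofactor C_11 = -1
Want det = 0: -5 + (v - 5) * -1 = 0
  (v - 5) = 5 / -1 = -5
  v = 5 + (-5) = 0

Answer: 0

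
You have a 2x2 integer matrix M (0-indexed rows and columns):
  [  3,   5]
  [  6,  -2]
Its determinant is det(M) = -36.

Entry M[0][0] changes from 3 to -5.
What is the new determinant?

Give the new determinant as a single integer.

det is linear in row 0: changing M[0][0] by delta changes det by delta * cofactor(0,0).
Cofactor C_00 = (-1)^(0+0) * minor(0,0) = -2
Entry delta = -5 - 3 = -8
Det delta = -8 * -2 = 16
New det = -36 + 16 = -20

Answer: -20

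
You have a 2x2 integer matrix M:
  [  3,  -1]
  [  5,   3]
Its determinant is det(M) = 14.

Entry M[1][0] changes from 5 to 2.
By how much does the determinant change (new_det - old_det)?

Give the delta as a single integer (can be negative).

Answer: -3

Derivation:
Cofactor C_10 = 1
Entry delta = 2 - 5 = -3
Det delta = entry_delta * cofactor = -3 * 1 = -3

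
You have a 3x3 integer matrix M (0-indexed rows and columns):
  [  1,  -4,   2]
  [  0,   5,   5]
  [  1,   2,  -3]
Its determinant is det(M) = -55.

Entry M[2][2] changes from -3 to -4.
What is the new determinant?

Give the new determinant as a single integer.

Answer: -60

Derivation:
det is linear in row 2: changing M[2][2] by delta changes det by delta * cofactor(2,2).
Cofactor C_22 = (-1)^(2+2) * minor(2,2) = 5
Entry delta = -4 - -3 = -1
Det delta = -1 * 5 = -5
New det = -55 + -5 = -60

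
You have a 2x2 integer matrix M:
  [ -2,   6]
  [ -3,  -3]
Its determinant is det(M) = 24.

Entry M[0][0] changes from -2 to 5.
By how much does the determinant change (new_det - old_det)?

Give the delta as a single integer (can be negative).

Cofactor C_00 = -3
Entry delta = 5 - -2 = 7
Det delta = entry_delta * cofactor = 7 * -3 = -21

Answer: -21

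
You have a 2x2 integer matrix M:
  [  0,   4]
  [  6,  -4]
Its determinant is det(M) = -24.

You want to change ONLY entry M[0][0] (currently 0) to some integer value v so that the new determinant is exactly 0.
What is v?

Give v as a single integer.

Answer: -6

Derivation:
det is linear in entry M[0][0]: det = old_det + (v - 0) * C_00
Cofactor C_00 = -4
Want det = 0: -24 + (v - 0) * -4 = 0
  (v - 0) = 24 / -4 = -6
  v = 0 + (-6) = -6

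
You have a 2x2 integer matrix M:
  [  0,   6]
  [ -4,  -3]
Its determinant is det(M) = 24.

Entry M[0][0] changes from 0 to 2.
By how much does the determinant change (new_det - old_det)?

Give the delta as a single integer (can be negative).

Cofactor C_00 = -3
Entry delta = 2 - 0 = 2
Det delta = entry_delta * cofactor = 2 * -3 = -6

Answer: -6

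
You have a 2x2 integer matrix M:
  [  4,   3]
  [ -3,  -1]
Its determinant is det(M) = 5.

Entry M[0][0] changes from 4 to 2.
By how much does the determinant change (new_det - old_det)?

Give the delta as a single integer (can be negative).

Answer: 2

Derivation:
Cofactor C_00 = -1
Entry delta = 2 - 4 = -2
Det delta = entry_delta * cofactor = -2 * -1 = 2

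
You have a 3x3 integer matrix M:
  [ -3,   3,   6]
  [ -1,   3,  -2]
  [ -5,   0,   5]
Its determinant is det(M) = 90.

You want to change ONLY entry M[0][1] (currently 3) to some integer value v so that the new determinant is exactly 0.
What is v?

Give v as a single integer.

det is linear in entry M[0][1]: det = old_det + (v - 3) * C_01
Cofactor C_01 = 15
Want det = 0: 90 + (v - 3) * 15 = 0
  (v - 3) = -90 / 15 = -6
  v = 3 + (-6) = -3

Answer: -3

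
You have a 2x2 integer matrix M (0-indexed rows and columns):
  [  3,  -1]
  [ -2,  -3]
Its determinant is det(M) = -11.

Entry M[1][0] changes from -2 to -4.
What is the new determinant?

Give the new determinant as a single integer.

det is linear in row 1: changing M[1][0] by delta changes det by delta * cofactor(1,0).
Cofactor C_10 = (-1)^(1+0) * minor(1,0) = 1
Entry delta = -4 - -2 = -2
Det delta = -2 * 1 = -2
New det = -11 + -2 = -13

Answer: -13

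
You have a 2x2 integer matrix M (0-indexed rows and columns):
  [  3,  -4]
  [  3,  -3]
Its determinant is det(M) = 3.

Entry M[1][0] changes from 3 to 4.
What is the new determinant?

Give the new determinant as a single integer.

Answer: 7

Derivation:
det is linear in row 1: changing M[1][0] by delta changes det by delta * cofactor(1,0).
Cofactor C_10 = (-1)^(1+0) * minor(1,0) = 4
Entry delta = 4 - 3 = 1
Det delta = 1 * 4 = 4
New det = 3 + 4 = 7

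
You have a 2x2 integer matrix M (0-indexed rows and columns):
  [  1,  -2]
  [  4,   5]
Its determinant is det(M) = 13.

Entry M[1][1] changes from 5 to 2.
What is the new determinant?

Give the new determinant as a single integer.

det is linear in row 1: changing M[1][1] by delta changes det by delta * cofactor(1,1).
Cofactor C_11 = (-1)^(1+1) * minor(1,1) = 1
Entry delta = 2 - 5 = -3
Det delta = -3 * 1 = -3
New det = 13 + -3 = 10

Answer: 10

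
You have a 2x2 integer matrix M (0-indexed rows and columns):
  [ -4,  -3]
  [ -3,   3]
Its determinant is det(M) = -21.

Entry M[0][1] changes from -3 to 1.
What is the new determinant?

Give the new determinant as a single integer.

det is linear in row 0: changing M[0][1] by delta changes det by delta * cofactor(0,1).
Cofactor C_01 = (-1)^(0+1) * minor(0,1) = 3
Entry delta = 1 - -3 = 4
Det delta = 4 * 3 = 12
New det = -21 + 12 = -9

Answer: -9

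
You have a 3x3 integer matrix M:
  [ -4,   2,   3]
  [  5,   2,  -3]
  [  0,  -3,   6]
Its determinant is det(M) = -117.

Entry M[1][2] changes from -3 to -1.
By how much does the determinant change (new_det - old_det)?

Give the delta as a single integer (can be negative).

Cofactor C_12 = -12
Entry delta = -1 - -3 = 2
Det delta = entry_delta * cofactor = 2 * -12 = -24

Answer: -24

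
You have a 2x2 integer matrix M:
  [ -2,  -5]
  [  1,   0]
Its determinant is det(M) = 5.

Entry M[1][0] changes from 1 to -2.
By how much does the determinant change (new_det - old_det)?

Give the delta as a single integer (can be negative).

Cofactor C_10 = 5
Entry delta = -2 - 1 = -3
Det delta = entry_delta * cofactor = -3 * 5 = -15

Answer: -15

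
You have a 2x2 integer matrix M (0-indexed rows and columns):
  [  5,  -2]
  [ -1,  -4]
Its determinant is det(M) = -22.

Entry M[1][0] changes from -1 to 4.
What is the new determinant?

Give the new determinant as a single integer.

det is linear in row 1: changing M[1][0] by delta changes det by delta * cofactor(1,0).
Cofactor C_10 = (-1)^(1+0) * minor(1,0) = 2
Entry delta = 4 - -1 = 5
Det delta = 5 * 2 = 10
New det = -22 + 10 = -12

Answer: -12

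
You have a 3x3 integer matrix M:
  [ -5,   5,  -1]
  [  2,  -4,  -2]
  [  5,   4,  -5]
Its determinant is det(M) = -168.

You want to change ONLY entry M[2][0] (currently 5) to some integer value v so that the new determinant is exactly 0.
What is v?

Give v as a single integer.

det is linear in entry M[2][0]: det = old_det + (v - 5) * C_20
Cofactor C_20 = -14
Want det = 0: -168 + (v - 5) * -14 = 0
  (v - 5) = 168 / -14 = -12
  v = 5 + (-12) = -7

Answer: -7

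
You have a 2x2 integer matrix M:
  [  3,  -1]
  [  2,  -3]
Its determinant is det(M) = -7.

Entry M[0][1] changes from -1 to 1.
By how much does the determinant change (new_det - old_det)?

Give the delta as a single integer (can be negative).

Cofactor C_01 = -2
Entry delta = 1 - -1 = 2
Det delta = entry_delta * cofactor = 2 * -2 = -4

Answer: -4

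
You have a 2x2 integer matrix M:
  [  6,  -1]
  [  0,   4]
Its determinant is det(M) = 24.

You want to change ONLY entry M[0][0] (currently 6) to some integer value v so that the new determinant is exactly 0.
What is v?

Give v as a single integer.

det is linear in entry M[0][0]: det = old_det + (v - 6) * C_00
Cofactor C_00 = 4
Want det = 0: 24 + (v - 6) * 4 = 0
  (v - 6) = -24 / 4 = -6
  v = 6 + (-6) = 0

Answer: 0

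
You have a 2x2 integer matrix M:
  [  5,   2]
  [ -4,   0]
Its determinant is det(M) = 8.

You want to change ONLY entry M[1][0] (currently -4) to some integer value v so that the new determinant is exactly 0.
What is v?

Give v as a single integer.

det is linear in entry M[1][0]: det = old_det + (v - -4) * C_10
Cofactor C_10 = -2
Want det = 0: 8 + (v - -4) * -2 = 0
  (v - -4) = -8 / -2 = 4
  v = -4 + (4) = 0

Answer: 0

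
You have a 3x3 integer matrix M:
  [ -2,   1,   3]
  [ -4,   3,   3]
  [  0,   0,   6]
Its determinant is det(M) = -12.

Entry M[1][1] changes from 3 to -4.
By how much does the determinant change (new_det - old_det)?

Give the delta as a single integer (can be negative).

Answer: 84

Derivation:
Cofactor C_11 = -12
Entry delta = -4 - 3 = -7
Det delta = entry_delta * cofactor = -7 * -12 = 84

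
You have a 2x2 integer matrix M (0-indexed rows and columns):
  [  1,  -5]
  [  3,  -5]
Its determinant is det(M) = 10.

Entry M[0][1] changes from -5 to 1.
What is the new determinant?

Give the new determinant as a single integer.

det is linear in row 0: changing M[0][1] by delta changes det by delta * cofactor(0,1).
Cofactor C_01 = (-1)^(0+1) * minor(0,1) = -3
Entry delta = 1 - -5 = 6
Det delta = 6 * -3 = -18
New det = 10 + -18 = -8

Answer: -8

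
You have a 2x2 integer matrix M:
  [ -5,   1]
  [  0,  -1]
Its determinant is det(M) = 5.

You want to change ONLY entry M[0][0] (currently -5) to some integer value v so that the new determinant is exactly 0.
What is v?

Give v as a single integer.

Answer: 0

Derivation:
det is linear in entry M[0][0]: det = old_det + (v - -5) * C_00
Cofactor C_00 = -1
Want det = 0: 5 + (v - -5) * -1 = 0
  (v - -5) = -5 / -1 = 5
  v = -5 + (5) = 0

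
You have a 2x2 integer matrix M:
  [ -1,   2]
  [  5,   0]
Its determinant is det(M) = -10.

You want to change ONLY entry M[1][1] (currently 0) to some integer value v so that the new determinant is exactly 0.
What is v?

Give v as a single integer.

Answer: -10

Derivation:
det is linear in entry M[1][1]: det = old_det + (v - 0) * C_11
Cofactor C_11 = -1
Want det = 0: -10 + (v - 0) * -1 = 0
  (v - 0) = 10 / -1 = -10
  v = 0 + (-10) = -10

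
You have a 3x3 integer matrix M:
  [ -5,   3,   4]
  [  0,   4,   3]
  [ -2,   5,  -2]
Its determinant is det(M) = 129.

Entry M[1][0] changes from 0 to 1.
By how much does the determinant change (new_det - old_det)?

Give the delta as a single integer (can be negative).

Cofactor C_10 = 26
Entry delta = 1 - 0 = 1
Det delta = entry_delta * cofactor = 1 * 26 = 26

Answer: 26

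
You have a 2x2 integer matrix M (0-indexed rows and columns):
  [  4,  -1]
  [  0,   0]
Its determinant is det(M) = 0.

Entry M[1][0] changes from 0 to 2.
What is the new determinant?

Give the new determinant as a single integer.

det is linear in row 1: changing M[1][0] by delta changes det by delta * cofactor(1,0).
Cofactor C_10 = (-1)^(1+0) * minor(1,0) = 1
Entry delta = 2 - 0 = 2
Det delta = 2 * 1 = 2
New det = 0 + 2 = 2

Answer: 2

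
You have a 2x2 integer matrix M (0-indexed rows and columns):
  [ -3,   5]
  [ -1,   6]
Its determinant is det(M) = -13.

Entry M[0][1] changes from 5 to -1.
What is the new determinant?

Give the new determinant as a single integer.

det is linear in row 0: changing M[0][1] by delta changes det by delta * cofactor(0,1).
Cofactor C_01 = (-1)^(0+1) * minor(0,1) = 1
Entry delta = -1 - 5 = -6
Det delta = -6 * 1 = -6
New det = -13 + -6 = -19

Answer: -19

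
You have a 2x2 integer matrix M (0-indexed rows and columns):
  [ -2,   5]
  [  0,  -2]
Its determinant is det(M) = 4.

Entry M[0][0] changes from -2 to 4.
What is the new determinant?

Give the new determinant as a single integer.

det is linear in row 0: changing M[0][0] by delta changes det by delta * cofactor(0,0).
Cofactor C_00 = (-1)^(0+0) * minor(0,0) = -2
Entry delta = 4 - -2 = 6
Det delta = 6 * -2 = -12
New det = 4 + -12 = -8

Answer: -8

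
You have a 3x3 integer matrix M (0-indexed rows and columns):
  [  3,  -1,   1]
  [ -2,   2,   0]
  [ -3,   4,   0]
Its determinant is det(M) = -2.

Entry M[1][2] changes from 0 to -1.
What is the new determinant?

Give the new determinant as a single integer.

det is linear in row 1: changing M[1][2] by delta changes det by delta * cofactor(1,2).
Cofactor C_12 = (-1)^(1+2) * minor(1,2) = -9
Entry delta = -1 - 0 = -1
Det delta = -1 * -9 = 9
New det = -2 + 9 = 7

Answer: 7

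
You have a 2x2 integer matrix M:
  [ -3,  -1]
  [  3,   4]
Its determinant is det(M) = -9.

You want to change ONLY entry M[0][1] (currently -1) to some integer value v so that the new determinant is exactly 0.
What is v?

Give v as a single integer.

Answer: -4

Derivation:
det is linear in entry M[0][1]: det = old_det + (v - -1) * C_01
Cofactor C_01 = -3
Want det = 0: -9 + (v - -1) * -3 = 0
  (v - -1) = 9 / -3 = -3
  v = -1 + (-3) = -4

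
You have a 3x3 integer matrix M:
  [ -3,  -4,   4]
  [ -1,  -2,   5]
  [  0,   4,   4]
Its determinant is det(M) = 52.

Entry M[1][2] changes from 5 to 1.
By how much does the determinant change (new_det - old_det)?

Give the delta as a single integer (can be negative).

Answer: -48

Derivation:
Cofactor C_12 = 12
Entry delta = 1 - 5 = -4
Det delta = entry_delta * cofactor = -4 * 12 = -48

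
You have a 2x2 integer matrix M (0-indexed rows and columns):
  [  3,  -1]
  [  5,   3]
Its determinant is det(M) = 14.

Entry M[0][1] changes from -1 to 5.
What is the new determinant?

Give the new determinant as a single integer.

det is linear in row 0: changing M[0][1] by delta changes det by delta * cofactor(0,1).
Cofactor C_01 = (-1)^(0+1) * minor(0,1) = -5
Entry delta = 5 - -1 = 6
Det delta = 6 * -5 = -30
New det = 14 + -30 = -16

Answer: -16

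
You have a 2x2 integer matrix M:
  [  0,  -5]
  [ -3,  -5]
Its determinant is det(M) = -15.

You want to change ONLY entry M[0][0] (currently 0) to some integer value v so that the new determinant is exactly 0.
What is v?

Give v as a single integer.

Answer: -3

Derivation:
det is linear in entry M[0][0]: det = old_det + (v - 0) * C_00
Cofactor C_00 = -5
Want det = 0: -15 + (v - 0) * -5 = 0
  (v - 0) = 15 / -5 = -3
  v = 0 + (-3) = -3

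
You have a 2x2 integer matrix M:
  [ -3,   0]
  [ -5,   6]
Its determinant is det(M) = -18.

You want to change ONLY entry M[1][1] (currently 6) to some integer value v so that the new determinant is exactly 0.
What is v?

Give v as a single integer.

Answer: 0

Derivation:
det is linear in entry M[1][1]: det = old_det + (v - 6) * C_11
Cofactor C_11 = -3
Want det = 0: -18 + (v - 6) * -3 = 0
  (v - 6) = 18 / -3 = -6
  v = 6 + (-6) = 0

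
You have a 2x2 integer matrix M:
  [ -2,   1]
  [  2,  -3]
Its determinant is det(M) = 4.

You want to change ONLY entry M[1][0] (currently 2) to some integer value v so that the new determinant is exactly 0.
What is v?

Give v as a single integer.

det is linear in entry M[1][0]: det = old_det + (v - 2) * C_10
Cofactor C_10 = -1
Want det = 0: 4 + (v - 2) * -1 = 0
  (v - 2) = -4 / -1 = 4
  v = 2 + (4) = 6

Answer: 6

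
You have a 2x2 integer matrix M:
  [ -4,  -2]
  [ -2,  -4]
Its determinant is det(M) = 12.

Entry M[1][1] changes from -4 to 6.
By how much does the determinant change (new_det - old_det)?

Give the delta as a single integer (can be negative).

Answer: -40

Derivation:
Cofactor C_11 = -4
Entry delta = 6 - -4 = 10
Det delta = entry_delta * cofactor = 10 * -4 = -40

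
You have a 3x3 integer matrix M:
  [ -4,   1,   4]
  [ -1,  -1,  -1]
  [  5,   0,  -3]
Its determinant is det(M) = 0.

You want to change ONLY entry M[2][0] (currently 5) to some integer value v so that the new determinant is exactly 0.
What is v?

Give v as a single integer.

Answer: 5

Derivation:
det is linear in entry M[2][0]: det = old_det + (v - 5) * C_20
Cofactor C_20 = 3
Want det = 0: 0 + (v - 5) * 3 = 0
  (v - 5) = 0 / 3 = 0
  v = 5 + (0) = 5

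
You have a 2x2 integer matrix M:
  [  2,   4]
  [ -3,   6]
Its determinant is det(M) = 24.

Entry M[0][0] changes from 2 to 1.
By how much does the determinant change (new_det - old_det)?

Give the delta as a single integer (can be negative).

Cofactor C_00 = 6
Entry delta = 1 - 2 = -1
Det delta = entry_delta * cofactor = -1 * 6 = -6

Answer: -6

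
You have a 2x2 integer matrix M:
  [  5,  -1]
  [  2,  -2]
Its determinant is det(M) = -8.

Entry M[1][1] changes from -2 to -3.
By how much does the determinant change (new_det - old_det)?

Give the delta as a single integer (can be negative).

Cofactor C_11 = 5
Entry delta = -3 - -2 = -1
Det delta = entry_delta * cofactor = -1 * 5 = -5

Answer: -5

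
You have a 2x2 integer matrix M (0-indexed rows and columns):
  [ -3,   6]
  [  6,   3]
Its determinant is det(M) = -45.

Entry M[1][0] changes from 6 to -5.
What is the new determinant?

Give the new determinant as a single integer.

Answer: 21

Derivation:
det is linear in row 1: changing M[1][0] by delta changes det by delta * cofactor(1,0).
Cofactor C_10 = (-1)^(1+0) * minor(1,0) = -6
Entry delta = -5 - 6 = -11
Det delta = -11 * -6 = 66
New det = -45 + 66 = 21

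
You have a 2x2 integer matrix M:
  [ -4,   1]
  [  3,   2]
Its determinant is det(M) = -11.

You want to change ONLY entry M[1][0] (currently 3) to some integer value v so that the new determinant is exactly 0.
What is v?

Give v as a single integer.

det is linear in entry M[1][0]: det = old_det + (v - 3) * C_10
Cofactor C_10 = -1
Want det = 0: -11 + (v - 3) * -1 = 0
  (v - 3) = 11 / -1 = -11
  v = 3 + (-11) = -8

Answer: -8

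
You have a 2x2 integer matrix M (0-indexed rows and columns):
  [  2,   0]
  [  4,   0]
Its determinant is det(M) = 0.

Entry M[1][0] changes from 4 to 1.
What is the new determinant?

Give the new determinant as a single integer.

det is linear in row 1: changing M[1][0] by delta changes det by delta * cofactor(1,0).
Cofactor C_10 = (-1)^(1+0) * minor(1,0) = 0
Entry delta = 1 - 4 = -3
Det delta = -3 * 0 = 0
New det = 0 + 0 = 0

Answer: 0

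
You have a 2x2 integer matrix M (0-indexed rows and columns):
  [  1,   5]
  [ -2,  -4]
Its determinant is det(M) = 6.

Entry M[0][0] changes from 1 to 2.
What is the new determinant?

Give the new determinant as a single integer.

det is linear in row 0: changing M[0][0] by delta changes det by delta * cofactor(0,0).
Cofactor C_00 = (-1)^(0+0) * minor(0,0) = -4
Entry delta = 2 - 1 = 1
Det delta = 1 * -4 = -4
New det = 6 + -4 = 2

Answer: 2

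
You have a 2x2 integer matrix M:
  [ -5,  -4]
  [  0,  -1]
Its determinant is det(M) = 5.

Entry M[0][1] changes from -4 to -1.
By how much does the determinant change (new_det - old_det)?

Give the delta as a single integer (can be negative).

Answer: 0

Derivation:
Cofactor C_01 = 0
Entry delta = -1 - -4 = 3
Det delta = entry_delta * cofactor = 3 * 0 = 0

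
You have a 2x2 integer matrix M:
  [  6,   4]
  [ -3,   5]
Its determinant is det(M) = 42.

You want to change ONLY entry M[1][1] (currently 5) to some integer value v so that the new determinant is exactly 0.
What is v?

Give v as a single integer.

Answer: -2

Derivation:
det is linear in entry M[1][1]: det = old_det + (v - 5) * C_11
Cofactor C_11 = 6
Want det = 0: 42 + (v - 5) * 6 = 0
  (v - 5) = -42 / 6 = -7
  v = 5 + (-7) = -2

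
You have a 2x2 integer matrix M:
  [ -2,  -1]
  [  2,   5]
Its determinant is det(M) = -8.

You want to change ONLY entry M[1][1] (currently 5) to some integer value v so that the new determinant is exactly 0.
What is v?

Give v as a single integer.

Answer: 1

Derivation:
det is linear in entry M[1][1]: det = old_det + (v - 5) * C_11
Cofactor C_11 = -2
Want det = 0: -8 + (v - 5) * -2 = 0
  (v - 5) = 8 / -2 = -4
  v = 5 + (-4) = 1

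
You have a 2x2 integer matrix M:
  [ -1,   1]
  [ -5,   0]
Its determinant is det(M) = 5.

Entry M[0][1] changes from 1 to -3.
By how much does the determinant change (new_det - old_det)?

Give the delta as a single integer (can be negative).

Cofactor C_01 = 5
Entry delta = -3 - 1 = -4
Det delta = entry_delta * cofactor = -4 * 5 = -20

Answer: -20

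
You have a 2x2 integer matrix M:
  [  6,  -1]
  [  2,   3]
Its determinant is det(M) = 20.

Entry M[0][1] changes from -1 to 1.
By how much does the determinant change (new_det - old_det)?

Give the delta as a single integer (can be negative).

Cofactor C_01 = -2
Entry delta = 1 - -1 = 2
Det delta = entry_delta * cofactor = 2 * -2 = -4

Answer: -4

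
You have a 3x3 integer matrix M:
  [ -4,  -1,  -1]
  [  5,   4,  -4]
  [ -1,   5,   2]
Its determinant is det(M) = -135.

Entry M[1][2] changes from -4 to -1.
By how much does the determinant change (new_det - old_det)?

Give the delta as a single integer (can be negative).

Answer: 63

Derivation:
Cofactor C_12 = 21
Entry delta = -1 - -4 = 3
Det delta = entry_delta * cofactor = 3 * 21 = 63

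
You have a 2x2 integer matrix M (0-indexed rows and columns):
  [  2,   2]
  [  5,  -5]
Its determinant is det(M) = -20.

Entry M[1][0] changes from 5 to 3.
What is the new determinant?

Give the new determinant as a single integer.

Answer: -16

Derivation:
det is linear in row 1: changing M[1][0] by delta changes det by delta * cofactor(1,0).
Cofactor C_10 = (-1)^(1+0) * minor(1,0) = -2
Entry delta = 3 - 5 = -2
Det delta = -2 * -2 = 4
New det = -20 + 4 = -16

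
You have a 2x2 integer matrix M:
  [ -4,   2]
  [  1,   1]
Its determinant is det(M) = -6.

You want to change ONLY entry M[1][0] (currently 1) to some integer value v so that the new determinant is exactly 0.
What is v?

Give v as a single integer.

Answer: -2

Derivation:
det is linear in entry M[1][0]: det = old_det + (v - 1) * C_10
Cofactor C_10 = -2
Want det = 0: -6 + (v - 1) * -2 = 0
  (v - 1) = 6 / -2 = -3
  v = 1 + (-3) = -2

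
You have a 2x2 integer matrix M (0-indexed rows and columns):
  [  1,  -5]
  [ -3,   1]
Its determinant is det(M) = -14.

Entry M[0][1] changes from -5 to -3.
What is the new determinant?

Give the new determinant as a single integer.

det is linear in row 0: changing M[0][1] by delta changes det by delta * cofactor(0,1).
Cofactor C_01 = (-1)^(0+1) * minor(0,1) = 3
Entry delta = -3 - -5 = 2
Det delta = 2 * 3 = 6
New det = -14 + 6 = -8

Answer: -8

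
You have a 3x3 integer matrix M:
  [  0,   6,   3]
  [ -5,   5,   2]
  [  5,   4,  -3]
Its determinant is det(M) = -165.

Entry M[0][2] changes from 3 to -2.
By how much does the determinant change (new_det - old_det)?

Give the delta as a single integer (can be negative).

Cofactor C_02 = -45
Entry delta = -2 - 3 = -5
Det delta = entry_delta * cofactor = -5 * -45 = 225

Answer: 225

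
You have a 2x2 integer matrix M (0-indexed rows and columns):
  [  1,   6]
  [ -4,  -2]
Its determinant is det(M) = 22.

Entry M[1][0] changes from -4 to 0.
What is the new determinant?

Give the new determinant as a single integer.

det is linear in row 1: changing M[1][0] by delta changes det by delta * cofactor(1,0).
Cofactor C_10 = (-1)^(1+0) * minor(1,0) = -6
Entry delta = 0 - -4 = 4
Det delta = 4 * -6 = -24
New det = 22 + -24 = -2

Answer: -2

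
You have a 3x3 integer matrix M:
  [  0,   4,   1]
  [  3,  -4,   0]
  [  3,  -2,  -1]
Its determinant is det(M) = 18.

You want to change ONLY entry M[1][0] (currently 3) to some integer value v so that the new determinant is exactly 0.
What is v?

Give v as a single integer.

Answer: -6

Derivation:
det is linear in entry M[1][0]: det = old_det + (v - 3) * C_10
Cofactor C_10 = 2
Want det = 0: 18 + (v - 3) * 2 = 0
  (v - 3) = -18 / 2 = -9
  v = 3 + (-9) = -6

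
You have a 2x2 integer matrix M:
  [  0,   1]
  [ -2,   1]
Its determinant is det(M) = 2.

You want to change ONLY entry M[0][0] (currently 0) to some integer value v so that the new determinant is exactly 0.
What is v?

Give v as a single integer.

Answer: -2

Derivation:
det is linear in entry M[0][0]: det = old_det + (v - 0) * C_00
Cofactor C_00 = 1
Want det = 0: 2 + (v - 0) * 1 = 0
  (v - 0) = -2 / 1 = -2
  v = 0 + (-2) = -2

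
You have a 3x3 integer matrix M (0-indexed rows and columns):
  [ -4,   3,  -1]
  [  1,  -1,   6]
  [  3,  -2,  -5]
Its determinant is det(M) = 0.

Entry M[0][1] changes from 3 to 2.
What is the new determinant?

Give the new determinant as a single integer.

det is linear in row 0: changing M[0][1] by delta changes det by delta * cofactor(0,1).
Cofactor C_01 = (-1)^(0+1) * minor(0,1) = 23
Entry delta = 2 - 3 = -1
Det delta = -1 * 23 = -23
New det = 0 + -23 = -23

Answer: -23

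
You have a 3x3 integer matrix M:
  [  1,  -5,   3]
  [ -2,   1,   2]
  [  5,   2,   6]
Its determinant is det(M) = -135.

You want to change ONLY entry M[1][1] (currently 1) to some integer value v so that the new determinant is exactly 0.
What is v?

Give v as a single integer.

det is linear in entry M[1][1]: det = old_det + (v - 1) * C_11
Cofactor C_11 = -9
Want det = 0: -135 + (v - 1) * -9 = 0
  (v - 1) = 135 / -9 = -15
  v = 1 + (-15) = -14

Answer: -14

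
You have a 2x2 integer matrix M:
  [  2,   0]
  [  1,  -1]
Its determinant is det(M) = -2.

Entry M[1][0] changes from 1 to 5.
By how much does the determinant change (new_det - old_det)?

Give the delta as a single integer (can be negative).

Answer: 0

Derivation:
Cofactor C_10 = 0
Entry delta = 5 - 1 = 4
Det delta = entry_delta * cofactor = 4 * 0 = 0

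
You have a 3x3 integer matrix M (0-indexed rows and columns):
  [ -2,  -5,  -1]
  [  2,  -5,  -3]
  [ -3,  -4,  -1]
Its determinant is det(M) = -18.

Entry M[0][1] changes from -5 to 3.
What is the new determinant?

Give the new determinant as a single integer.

Answer: 70

Derivation:
det is linear in row 0: changing M[0][1] by delta changes det by delta * cofactor(0,1).
Cofactor C_01 = (-1)^(0+1) * minor(0,1) = 11
Entry delta = 3 - -5 = 8
Det delta = 8 * 11 = 88
New det = -18 + 88 = 70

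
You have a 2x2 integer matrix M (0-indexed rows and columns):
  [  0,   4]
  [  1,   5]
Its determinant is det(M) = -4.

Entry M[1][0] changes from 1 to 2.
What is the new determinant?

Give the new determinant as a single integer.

Answer: -8

Derivation:
det is linear in row 1: changing M[1][0] by delta changes det by delta * cofactor(1,0).
Cofactor C_10 = (-1)^(1+0) * minor(1,0) = -4
Entry delta = 2 - 1 = 1
Det delta = 1 * -4 = -4
New det = -4 + -4 = -8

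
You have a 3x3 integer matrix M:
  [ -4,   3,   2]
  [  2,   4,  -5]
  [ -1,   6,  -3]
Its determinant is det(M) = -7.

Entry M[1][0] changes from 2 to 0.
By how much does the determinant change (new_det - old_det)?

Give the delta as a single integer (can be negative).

Cofactor C_10 = 21
Entry delta = 0 - 2 = -2
Det delta = entry_delta * cofactor = -2 * 21 = -42

Answer: -42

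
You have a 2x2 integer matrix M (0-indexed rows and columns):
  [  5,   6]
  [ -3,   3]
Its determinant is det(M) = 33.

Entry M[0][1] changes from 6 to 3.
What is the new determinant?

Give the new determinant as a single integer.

Answer: 24

Derivation:
det is linear in row 0: changing M[0][1] by delta changes det by delta * cofactor(0,1).
Cofactor C_01 = (-1)^(0+1) * minor(0,1) = 3
Entry delta = 3 - 6 = -3
Det delta = -3 * 3 = -9
New det = 33 + -9 = 24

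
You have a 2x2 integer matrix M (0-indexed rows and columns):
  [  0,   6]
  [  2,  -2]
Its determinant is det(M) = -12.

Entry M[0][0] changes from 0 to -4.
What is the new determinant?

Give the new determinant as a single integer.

Answer: -4

Derivation:
det is linear in row 0: changing M[0][0] by delta changes det by delta * cofactor(0,0).
Cofactor C_00 = (-1)^(0+0) * minor(0,0) = -2
Entry delta = -4 - 0 = -4
Det delta = -4 * -2 = 8
New det = -12 + 8 = -4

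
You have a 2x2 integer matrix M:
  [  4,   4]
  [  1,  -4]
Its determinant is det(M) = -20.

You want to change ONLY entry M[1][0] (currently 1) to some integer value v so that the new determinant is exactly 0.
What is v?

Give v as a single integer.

Answer: -4

Derivation:
det is linear in entry M[1][0]: det = old_det + (v - 1) * C_10
Cofactor C_10 = -4
Want det = 0: -20 + (v - 1) * -4 = 0
  (v - 1) = 20 / -4 = -5
  v = 1 + (-5) = -4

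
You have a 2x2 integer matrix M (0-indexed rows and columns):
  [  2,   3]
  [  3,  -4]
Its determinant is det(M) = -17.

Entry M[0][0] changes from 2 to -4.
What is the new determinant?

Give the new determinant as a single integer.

Answer: 7

Derivation:
det is linear in row 0: changing M[0][0] by delta changes det by delta * cofactor(0,0).
Cofactor C_00 = (-1)^(0+0) * minor(0,0) = -4
Entry delta = -4 - 2 = -6
Det delta = -6 * -4 = 24
New det = -17 + 24 = 7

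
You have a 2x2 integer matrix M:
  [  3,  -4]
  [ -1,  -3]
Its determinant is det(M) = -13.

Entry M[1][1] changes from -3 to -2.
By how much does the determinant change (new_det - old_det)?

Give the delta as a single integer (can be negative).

Cofactor C_11 = 3
Entry delta = -2 - -3 = 1
Det delta = entry_delta * cofactor = 1 * 3 = 3

Answer: 3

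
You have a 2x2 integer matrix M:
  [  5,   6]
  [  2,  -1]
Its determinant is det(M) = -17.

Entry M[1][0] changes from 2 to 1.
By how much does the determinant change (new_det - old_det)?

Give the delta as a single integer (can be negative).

Cofactor C_10 = -6
Entry delta = 1 - 2 = -1
Det delta = entry_delta * cofactor = -1 * -6 = 6

Answer: 6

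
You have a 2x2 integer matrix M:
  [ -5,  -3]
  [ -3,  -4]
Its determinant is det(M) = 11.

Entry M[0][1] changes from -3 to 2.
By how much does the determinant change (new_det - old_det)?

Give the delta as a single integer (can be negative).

Cofactor C_01 = 3
Entry delta = 2 - -3 = 5
Det delta = entry_delta * cofactor = 5 * 3 = 15

Answer: 15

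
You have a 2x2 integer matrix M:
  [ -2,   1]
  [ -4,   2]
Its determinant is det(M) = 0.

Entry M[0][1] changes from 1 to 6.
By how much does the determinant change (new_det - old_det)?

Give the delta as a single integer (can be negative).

Answer: 20

Derivation:
Cofactor C_01 = 4
Entry delta = 6 - 1 = 5
Det delta = entry_delta * cofactor = 5 * 4 = 20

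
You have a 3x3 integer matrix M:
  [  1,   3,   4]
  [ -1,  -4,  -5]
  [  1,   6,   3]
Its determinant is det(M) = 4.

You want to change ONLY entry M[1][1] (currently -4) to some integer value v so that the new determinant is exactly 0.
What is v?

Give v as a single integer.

det is linear in entry M[1][1]: det = old_det + (v - -4) * C_11
Cofactor C_11 = -1
Want det = 0: 4 + (v - -4) * -1 = 0
  (v - -4) = -4 / -1 = 4
  v = -4 + (4) = 0

Answer: 0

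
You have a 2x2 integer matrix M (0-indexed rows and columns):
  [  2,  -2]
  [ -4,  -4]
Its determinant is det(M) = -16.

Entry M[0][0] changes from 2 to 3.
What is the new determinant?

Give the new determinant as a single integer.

Answer: -20

Derivation:
det is linear in row 0: changing M[0][0] by delta changes det by delta * cofactor(0,0).
Cofactor C_00 = (-1)^(0+0) * minor(0,0) = -4
Entry delta = 3 - 2 = 1
Det delta = 1 * -4 = -4
New det = -16 + -4 = -20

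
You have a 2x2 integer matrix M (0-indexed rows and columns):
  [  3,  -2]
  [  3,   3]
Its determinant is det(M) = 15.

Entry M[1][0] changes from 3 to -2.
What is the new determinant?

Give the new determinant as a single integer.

Answer: 5

Derivation:
det is linear in row 1: changing M[1][0] by delta changes det by delta * cofactor(1,0).
Cofactor C_10 = (-1)^(1+0) * minor(1,0) = 2
Entry delta = -2 - 3 = -5
Det delta = -5 * 2 = -10
New det = 15 + -10 = 5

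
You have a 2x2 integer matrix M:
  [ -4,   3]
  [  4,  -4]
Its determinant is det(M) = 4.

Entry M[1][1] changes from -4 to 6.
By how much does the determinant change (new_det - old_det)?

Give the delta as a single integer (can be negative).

Answer: -40

Derivation:
Cofactor C_11 = -4
Entry delta = 6 - -4 = 10
Det delta = entry_delta * cofactor = 10 * -4 = -40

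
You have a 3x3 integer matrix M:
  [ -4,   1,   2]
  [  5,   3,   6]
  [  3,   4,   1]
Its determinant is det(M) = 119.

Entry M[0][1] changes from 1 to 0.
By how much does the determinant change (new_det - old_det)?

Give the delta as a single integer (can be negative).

Answer: -13

Derivation:
Cofactor C_01 = 13
Entry delta = 0 - 1 = -1
Det delta = entry_delta * cofactor = -1 * 13 = -13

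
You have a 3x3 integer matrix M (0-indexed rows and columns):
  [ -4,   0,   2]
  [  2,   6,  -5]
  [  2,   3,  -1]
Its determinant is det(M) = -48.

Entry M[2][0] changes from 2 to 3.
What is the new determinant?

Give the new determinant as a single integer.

det is linear in row 2: changing M[2][0] by delta changes det by delta * cofactor(2,0).
Cofactor C_20 = (-1)^(2+0) * minor(2,0) = -12
Entry delta = 3 - 2 = 1
Det delta = 1 * -12 = -12
New det = -48 + -12 = -60

Answer: -60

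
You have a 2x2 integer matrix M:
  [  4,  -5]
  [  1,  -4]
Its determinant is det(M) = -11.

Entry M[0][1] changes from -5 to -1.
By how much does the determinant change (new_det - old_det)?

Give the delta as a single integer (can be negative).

Cofactor C_01 = -1
Entry delta = -1 - -5 = 4
Det delta = entry_delta * cofactor = 4 * -1 = -4

Answer: -4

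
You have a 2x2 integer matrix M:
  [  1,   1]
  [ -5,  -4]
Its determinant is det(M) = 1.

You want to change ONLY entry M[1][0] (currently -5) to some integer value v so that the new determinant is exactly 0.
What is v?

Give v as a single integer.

det is linear in entry M[1][0]: det = old_det + (v - -5) * C_10
Cofactor C_10 = -1
Want det = 0: 1 + (v - -5) * -1 = 0
  (v - -5) = -1 / -1 = 1
  v = -5 + (1) = -4

Answer: -4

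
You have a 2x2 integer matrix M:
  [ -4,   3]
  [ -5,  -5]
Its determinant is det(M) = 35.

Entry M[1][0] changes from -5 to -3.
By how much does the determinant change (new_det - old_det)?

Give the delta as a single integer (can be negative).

Answer: -6

Derivation:
Cofactor C_10 = -3
Entry delta = -3 - -5 = 2
Det delta = entry_delta * cofactor = 2 * -3 = -6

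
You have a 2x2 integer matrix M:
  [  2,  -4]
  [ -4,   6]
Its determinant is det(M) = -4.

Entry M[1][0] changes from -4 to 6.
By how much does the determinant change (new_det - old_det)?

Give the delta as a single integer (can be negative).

Answer: 40

Derivation:
Cofactor C_10 = 4
Entry delta = 6 - -4 = 10
Det delta = entry_delta * cofactor = 10 * 4 = 40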